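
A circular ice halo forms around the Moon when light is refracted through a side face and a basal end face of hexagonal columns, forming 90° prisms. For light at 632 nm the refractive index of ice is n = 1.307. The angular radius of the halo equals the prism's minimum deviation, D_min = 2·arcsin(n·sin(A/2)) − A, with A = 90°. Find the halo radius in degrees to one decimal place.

45.1°

n·sin(A/2) = 1.307 × sin 45° = 1.307 × 0.7071 = 0.9242.
D_min = 2·arcsin(0.9242) − 90° = 2 × 67.546° − 90° = 45.093°.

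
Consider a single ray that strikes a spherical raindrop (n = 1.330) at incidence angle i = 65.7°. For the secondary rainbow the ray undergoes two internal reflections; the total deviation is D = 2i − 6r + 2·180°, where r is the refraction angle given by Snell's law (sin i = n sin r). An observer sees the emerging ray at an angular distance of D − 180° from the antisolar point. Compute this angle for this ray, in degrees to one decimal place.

sin r = sin 65.7° / 1.330 = 0.9114/1.330 = 0.6853; r = 43.26°.
D = 2·65.7° − 6·43.26° + 2·180° = 131.40° − 259.54° + 360° = 231.86°.
Angle from antisolar point = D − 180° = 51.86°.

51.9°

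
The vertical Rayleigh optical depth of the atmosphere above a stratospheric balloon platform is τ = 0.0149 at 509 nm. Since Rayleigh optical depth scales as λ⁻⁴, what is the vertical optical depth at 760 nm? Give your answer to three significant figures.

τ(760 nm) = τ(509 nm) × (509/760)⁴ = 0.0149 × (0.6697)⁴ = 0.0149 × 0.2012 = 0.0030.

0.00300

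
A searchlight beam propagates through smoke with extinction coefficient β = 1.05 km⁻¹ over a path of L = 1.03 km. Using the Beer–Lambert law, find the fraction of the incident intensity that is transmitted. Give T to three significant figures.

0.339

τ = β·L = 1.05 × 1.03 = 1.0815.
T = exp(−1.0815) = 0.3391.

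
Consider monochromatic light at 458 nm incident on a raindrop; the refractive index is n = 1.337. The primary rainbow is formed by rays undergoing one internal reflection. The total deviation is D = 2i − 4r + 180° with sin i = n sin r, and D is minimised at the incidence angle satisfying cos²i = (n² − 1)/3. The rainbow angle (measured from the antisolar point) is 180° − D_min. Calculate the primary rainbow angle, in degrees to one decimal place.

41.5°

cos²i = (1.78757 − 1)/3 = 0.26252; i = arccos(0.51237) = 59.178°.
sin r = sin 59.178°/1.337 = 0.64231; r = 39.964°.
D_min = 2·59.178° − 4·39.964° + 180° = 138.500°.
Rainbow angle = 180° − D_min = 41.500°.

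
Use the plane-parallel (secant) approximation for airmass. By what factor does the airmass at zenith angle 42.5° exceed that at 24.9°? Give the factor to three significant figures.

X(42.5°)/X(24.9°) = sec 42.5° / sec 24.9° = cos 24.9° / cos 42.5° = 0.9070/0.7373 = 1.2303.

1.23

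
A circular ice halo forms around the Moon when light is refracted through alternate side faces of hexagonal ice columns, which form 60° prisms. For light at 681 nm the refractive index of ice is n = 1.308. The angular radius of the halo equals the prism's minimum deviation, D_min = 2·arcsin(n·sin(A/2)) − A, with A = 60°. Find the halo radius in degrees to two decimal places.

21.69°

n·sin(A/2) = 1.308 × sin 30° = 1.308 × 0.5000 = 0.6540.
D_min = 2·arcsin(0.6540) − 60° = 2 × 40.844° − 60° = 21.688°.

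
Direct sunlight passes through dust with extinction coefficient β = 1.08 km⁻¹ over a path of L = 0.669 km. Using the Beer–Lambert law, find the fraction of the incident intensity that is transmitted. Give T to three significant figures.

0.486

τ = β·L = 1.08 × 0.669 = 0.7225.
T = exp(−0.7225) = 0.4855.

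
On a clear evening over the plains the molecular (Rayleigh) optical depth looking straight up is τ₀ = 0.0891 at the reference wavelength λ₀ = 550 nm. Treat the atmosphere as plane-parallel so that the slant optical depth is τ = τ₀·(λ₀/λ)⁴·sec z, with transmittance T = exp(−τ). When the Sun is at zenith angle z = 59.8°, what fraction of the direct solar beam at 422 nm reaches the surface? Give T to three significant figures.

0.600

sec 59.8° = 1.9880.
τ = 0.0891 × (550/422)⁴ × 1.9880 = 0.0891 × 2.8854 × 1.9880 = 0.5111.
T = exp(−0.5111) = 0.5998.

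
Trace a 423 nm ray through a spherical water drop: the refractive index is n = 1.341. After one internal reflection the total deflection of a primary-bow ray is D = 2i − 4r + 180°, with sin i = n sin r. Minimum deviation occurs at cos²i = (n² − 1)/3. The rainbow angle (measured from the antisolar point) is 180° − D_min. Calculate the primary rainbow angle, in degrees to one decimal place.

40.9°

cos²i = (1.79828 − 1)/3 = 0.26609; i = arccos(0.51584) = 58.946°.
sin r = sin 58.946°/1.341 = 0.63884; r = 39.705°.
D_min = 2·58.946° − 4·39.705° + 180° = 139.071°.
Rainbow angle = 180° − D_min = 40.929°.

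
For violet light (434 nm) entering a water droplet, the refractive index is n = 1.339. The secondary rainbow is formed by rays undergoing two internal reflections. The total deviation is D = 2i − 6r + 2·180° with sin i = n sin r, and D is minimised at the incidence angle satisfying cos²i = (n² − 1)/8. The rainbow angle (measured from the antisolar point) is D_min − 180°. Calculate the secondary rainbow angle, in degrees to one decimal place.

52.5°

cos²i = (1.79292 − 1)/8 = 0.09912; i = arccos(0.31483) = 71.650°.
sin r = sin 71.650°/1.339 = 0.70885; r = 45.141°.
D_min = 2·71.650° − 6·45.141° + 360° = 232.451°.
Rainbow angle = D_min − 180° = 52.451°.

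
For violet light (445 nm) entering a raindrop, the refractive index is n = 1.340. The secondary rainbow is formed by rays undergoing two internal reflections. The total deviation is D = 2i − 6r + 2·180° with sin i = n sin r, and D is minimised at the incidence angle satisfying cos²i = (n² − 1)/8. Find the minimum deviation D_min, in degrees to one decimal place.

232.7°

cos²i = (1.79560 − 1)/8 = 0.09945; i = arccos(0.31536) = 71.618°.
sin r = sin 71.618°/1.340 = 0.70819; r = 45.088°.
D_min = 2·71.618° − 6·45.088° + 360° = 232.709°.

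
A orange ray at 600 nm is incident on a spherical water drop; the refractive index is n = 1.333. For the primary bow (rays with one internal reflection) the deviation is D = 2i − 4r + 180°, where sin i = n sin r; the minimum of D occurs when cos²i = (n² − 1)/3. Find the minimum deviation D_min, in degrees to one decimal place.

137.9°

cos²i = (1.77689 − 1)/3 = 0.25896; i = arccos(0.50888) = 59.410°.
sin r = sin 59.410°/1.333 = 0.64579; r = 40.225°.
D_min = 2·59.410° − 4·40.225° + 180° = 137.922°.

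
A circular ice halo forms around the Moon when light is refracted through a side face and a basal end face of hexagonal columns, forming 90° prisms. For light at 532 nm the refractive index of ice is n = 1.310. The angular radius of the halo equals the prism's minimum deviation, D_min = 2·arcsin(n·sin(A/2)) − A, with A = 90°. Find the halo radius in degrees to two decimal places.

45.73°

n·sin(A/2) = 1.310 × sin 45° = 1.310 × 0.7071 = 0.9263.
D_min = 2·arcsin(0.9263) − 90° = 2 × 67.867° − 90° = 45.733°.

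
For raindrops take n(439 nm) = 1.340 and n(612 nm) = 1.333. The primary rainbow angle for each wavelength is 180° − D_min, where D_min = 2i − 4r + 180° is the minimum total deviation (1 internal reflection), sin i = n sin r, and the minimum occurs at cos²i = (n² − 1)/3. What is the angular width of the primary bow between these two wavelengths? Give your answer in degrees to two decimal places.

1.01°

At 439 nm (n = 1.340): cos²i = 0.26520 → i = 59.004°, r = 39.770°, D_min = 138.929°, rainbow angle = 41.071°.
At 612 nm (n = 1.333): cos²i = 0.25896 → i = 59.410°, r = 40.225°, D_min = 137.922°, rainbow angle = 42.078°.
Angular width = |41.071° − 42.078°| = 1.007°.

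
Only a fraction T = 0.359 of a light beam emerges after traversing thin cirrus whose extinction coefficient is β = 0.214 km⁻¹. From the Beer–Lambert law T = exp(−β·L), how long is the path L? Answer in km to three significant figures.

Beer–Lambert: T = exp(−βL) ⇒ L = −ln(T)/β = −ln(0.359)/0.214 = 1.0244/0.214 = 4.787 km.

4.79 km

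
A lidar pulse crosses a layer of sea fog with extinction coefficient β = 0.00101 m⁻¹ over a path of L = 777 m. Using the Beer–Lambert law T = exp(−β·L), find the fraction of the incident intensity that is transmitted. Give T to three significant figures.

0.456

τ = β·L = 0.00101 × 777 = 0.7848.
T = exp(−0.7848) = 0.4562.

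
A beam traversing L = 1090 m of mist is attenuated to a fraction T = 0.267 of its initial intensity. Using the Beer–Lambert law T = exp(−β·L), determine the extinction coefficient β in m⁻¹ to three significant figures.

Beer–Lambert: T = exp(−βL) ⇒ β = −ln(T)/L = −ln(0.267)/1090 = 1.3205/1090 = 0.001211 m⁻¹.

0.00121 m⁻¹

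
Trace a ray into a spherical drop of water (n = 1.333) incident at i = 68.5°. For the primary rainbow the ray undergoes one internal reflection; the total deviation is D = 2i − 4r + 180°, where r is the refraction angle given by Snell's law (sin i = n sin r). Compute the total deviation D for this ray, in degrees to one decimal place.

sin r = sin 68.5° / 1.333 = 0.9304/1.333 = 0.6980; r = 44.27°.
D = 2·68.5° − 4·44.27° + 180° = 137.00° − 177.06° + 180° = 139.94°.

139.9°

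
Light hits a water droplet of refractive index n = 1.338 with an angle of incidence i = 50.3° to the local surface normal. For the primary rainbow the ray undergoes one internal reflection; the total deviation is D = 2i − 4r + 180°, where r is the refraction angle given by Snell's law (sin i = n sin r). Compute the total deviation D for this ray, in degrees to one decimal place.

sin r = sin 50.3° / 1.338 = 0.7694/1.338 = 0.5750; r = 35.10°.
D = 2·50.3° − 4·35.10° + 180° = 100.60° − 140.41° + 180° = 140.19°.

140.2°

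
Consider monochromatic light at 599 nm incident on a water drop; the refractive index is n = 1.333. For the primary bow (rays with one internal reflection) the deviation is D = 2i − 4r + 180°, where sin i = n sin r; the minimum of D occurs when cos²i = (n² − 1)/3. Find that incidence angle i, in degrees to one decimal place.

59.4°

cos²i = (1.333² − 1)/3 = (1.77689 − 1)/3 = 0.25896.
cos i = 0.50888, so i = 59.410°.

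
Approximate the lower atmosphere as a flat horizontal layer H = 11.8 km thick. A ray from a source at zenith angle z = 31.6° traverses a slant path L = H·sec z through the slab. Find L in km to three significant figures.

13.9 km

sec z = 1/cos 31.6° = 1.1741.
L = 11.8 × 1.1741 = 13.854 km.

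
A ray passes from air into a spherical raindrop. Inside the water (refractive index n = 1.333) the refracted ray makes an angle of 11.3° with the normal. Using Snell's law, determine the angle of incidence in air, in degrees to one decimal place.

15.1°

Snell: sin θ_i = n · sin θ_r = 1.333 × sin 11.3° = 1.333 × 0.1959 = 0.2612.
θ_i = arcsin(0.2612) = 15.14°.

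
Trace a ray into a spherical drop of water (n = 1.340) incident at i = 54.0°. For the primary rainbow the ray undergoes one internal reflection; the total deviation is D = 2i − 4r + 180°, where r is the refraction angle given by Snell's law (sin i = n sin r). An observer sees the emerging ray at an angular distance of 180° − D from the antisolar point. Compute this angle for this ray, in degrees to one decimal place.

40.6°

sin r = sin 54.0° / 1.340 = 0.8090/1.340 = 0.6037; r = 37.14°.
D = 2·54.0° − 4·37.14° + 180° = 108.00° − 148.55° + 180° = 139.45°.
Angle from antisolar point = 180° − D = 40.55°.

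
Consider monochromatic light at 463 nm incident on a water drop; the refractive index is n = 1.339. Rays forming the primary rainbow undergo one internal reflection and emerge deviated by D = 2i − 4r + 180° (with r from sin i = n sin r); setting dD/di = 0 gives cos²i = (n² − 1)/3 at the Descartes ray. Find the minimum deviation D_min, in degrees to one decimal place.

cos²i = (1.79292 − 1)/3 = 0.26431; i = arccos(0.51411) = 59.062°.
sin r = sin 59.062°/1.339 = 0.64057; r = 39.834°.
D_min = 2·59.062° − 4·39.834° + 180° = 138.786°.

138.8°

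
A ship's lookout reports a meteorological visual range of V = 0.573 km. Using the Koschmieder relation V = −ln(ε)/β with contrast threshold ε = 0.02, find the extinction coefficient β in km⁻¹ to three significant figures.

6.83 km⁻¹

β = −ln(0.02) / V = 3.912 / 0.573 = 6.8273 km⁻¹.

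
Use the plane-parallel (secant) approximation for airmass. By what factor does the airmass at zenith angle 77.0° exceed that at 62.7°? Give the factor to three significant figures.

X(77.0°)/X(62.7°) = sec 77.0° / sec 62.7° = cos 62.7° / cos 77.0° = 0.4586/0.2250 = 2.0389.

2.04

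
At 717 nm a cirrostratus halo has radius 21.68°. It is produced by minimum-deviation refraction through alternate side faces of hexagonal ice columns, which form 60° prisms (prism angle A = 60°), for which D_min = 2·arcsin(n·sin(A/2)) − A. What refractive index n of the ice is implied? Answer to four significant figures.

Rearranging: n = sin((D_min + A)/2) / sin(A/2).
(D_min + A)/2 = (21.68° + 60°)/2 = 40.840°.
n = sin 40.840° / sin 30° = 0.6539 / 0.5000 = 1.3079.

1.308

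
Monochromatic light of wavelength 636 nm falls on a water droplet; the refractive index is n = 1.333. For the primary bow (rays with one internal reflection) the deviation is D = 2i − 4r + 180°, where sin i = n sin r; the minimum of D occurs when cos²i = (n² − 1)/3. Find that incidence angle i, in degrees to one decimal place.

59.4°

cos²i = (1.333² − 1)/3 = (1.77689 − 1)/3 = 0.25896.
cos i = 0.50888, so i = 59.410°.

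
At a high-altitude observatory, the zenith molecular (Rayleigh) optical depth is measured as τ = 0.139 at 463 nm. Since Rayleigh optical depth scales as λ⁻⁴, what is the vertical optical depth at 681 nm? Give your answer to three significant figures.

0.0297

τ(681 nm) = τ(463 nm) × (463/681)⁴ = 0.139 × (0.6799)⁴ = 0.139 × 0.2137 = 0.0297.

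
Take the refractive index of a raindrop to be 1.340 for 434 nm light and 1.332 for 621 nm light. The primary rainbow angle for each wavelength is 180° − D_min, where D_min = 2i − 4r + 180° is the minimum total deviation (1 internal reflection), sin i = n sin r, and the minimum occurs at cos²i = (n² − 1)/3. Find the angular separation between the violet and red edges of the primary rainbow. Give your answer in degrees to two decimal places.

1.15°

At 434 nm (n = 1.340): cos²i = 0.26520 → i = 59.004°, r = 39.770°, D_min = 138.929°, rainbow angle = 41.071°.
At 621 nm (n = 1.332): cos²i = 0.25807 → i = 59.469°, r = 40.290°, D_min = 137.776°, rainbow angle = 42.224°.
Angular width = |41.071° − 42.224°| = 1.153°.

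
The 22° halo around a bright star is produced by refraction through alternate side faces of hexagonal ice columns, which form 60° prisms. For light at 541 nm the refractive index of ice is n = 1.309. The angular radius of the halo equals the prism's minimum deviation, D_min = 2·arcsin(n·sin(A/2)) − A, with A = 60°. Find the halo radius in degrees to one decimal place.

21.8°

n·sin(A/2) = 1.309 × sin 30° = 1.309 × 0.5000 = 0.6545.
D_min = 2·arcsin(0.6545) − 60° = 2 × 40.882° − 60° = 21.763°.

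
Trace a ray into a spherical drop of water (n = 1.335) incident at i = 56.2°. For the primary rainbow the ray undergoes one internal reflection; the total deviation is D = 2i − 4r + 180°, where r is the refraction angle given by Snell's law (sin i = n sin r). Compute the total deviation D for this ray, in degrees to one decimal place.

138.4°

sin r = sin 56.2° / 1.335 = 0.8310/1.335 = 0.6225; r = 38.50°.
D = 2·56.2° − 4·38.50° + 180° = 112.40° − 153.98° + 180° = 138.42°.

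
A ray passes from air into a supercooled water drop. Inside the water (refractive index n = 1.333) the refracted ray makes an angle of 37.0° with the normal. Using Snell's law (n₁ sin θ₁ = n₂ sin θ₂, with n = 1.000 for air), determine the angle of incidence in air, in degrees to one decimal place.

Snell: sin θ_i = n · sin θ_r = 1.333 × sin 37.0° = 1.333 × 0.6018 = 0.8022.
θ_i = arcsin(0.8022) = 53.34°.

53.3°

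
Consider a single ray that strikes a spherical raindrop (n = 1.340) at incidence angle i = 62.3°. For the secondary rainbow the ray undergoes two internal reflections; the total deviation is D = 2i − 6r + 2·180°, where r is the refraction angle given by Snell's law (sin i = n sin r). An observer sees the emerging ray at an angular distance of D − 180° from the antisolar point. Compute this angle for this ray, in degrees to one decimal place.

56.5°

sin r = sin 62.3° / 1.340 = 0.8854/1.340 = 0.6607; r = 41.36°.
D = 2·62.3° − 6·41.36° + 2·180° = 124.60° − 248.14° + 360° = 236.46°.
Angle from antisolar point = D − 180° = 56.46°.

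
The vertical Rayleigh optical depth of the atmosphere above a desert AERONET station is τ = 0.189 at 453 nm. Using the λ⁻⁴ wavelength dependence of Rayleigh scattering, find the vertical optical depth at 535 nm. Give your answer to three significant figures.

0.0971

τ(535 nm) = τ(453 nm) × (453/535)⁴ = 0.189 × (0.8467)⁴ = 0.189 × 0.5140 = 0.0971.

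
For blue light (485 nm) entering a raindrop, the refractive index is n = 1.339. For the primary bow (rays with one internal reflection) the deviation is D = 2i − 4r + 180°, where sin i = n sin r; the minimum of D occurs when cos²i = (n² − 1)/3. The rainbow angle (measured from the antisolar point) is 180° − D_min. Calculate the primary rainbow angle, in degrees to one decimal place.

41.2°

cos²i = (1.79292 − 1)/3 = 0.26431; i = arccos(0.51411) = 59.062°.
sin r = sin 59.062°/1.339 = 0.64057; r = 39.834°.
D_min = 2·59.062° − 4·39.834° + 180° = 138.786°.
Rainbow angle = 180° − D_min = 41.214°.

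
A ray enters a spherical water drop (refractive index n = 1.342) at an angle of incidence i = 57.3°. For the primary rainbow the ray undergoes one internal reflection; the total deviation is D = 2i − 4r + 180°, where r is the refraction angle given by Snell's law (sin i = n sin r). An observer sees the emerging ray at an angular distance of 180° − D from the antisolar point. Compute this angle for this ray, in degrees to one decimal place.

40.7°

sin r = sin 57.3° / 1.342 = 0.8415/1.342 = 0.6271; r = 38.83°.
D = 2·57.3° − 4·38.83° + 180° = 114.60° − 155.33° + 180° = 139.27°.
Angle from antisolar point = 180° − D = 40.73°.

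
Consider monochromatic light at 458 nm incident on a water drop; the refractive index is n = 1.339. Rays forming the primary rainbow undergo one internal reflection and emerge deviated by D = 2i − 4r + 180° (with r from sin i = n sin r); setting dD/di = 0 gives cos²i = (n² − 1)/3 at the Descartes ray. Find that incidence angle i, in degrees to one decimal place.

59.1°

cos²i = (1.339² − 1)/3 = (1.79292 − 1)/3 = 0.26431.
cos i = 0.51411, so i = 59.062°.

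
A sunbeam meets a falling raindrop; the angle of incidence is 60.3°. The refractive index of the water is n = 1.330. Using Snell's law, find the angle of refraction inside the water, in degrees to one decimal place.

Snell: sin θ_r = sin θ_i / n = sin 60.3° / 1.330 = 0.8686 / 1.330 = 0.6531.
θ_r = arcsin(0.6531) = 40.78°.

40.8°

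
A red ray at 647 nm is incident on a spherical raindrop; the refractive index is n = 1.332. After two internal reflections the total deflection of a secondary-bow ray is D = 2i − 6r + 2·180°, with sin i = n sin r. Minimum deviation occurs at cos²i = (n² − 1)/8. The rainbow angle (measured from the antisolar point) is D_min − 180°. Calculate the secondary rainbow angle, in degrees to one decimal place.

cos²i = (1.77422 − 1)/8 = 0.09678; i = arccos(0.31109) = 71.875°.
sin r = sin 71.875°/1.332 = 0.71350; r = 45.520°.
D_min = 2·71.875° − 6·45.520° + 360° = 230.628°.
Rainbow angle = D_min − 180° = 50.628°.

50.6°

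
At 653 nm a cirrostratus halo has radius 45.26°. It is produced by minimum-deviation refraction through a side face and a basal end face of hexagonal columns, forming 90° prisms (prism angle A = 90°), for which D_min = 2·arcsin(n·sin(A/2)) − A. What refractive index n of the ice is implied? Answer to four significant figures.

Rearranging: n = sin((D_min + A)/2) / sin(A/2).
(D_min + A)/2 = (45.26° + 90°)/2 = 67.630°.
n = sin 67.630° / sin 45° = 0.9247 / 0.7071 = 1.3078.

1.308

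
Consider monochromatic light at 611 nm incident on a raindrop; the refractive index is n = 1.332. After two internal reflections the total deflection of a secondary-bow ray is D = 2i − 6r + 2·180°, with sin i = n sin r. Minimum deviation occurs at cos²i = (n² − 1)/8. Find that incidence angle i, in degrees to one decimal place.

71.9°

cos²i = (1.332² − 1)/8 = (1.77422 − 1)/8 = 0.09678.
cos i = 0.31109, so i = 71.875°.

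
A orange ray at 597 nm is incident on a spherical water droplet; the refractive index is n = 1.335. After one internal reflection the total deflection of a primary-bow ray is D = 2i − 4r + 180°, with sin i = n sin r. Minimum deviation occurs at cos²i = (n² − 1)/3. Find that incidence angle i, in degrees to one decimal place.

cos²i = (1.335² − 1)/3 = (1.78222 − 1)/3 = 0.26074.
cos i = 0.51063, so i = 59.294°.

59.3°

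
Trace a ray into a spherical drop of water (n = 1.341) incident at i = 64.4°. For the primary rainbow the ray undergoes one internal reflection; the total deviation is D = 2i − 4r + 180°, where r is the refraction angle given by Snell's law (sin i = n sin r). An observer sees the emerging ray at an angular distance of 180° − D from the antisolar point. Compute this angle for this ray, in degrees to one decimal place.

sin r = sin 64.4° / 1.341 = 0.9018/1.341 = 0.6725; r = 42.26°.
D = 2·64.4° − 4·42.26° + 180° = 128.80° − 169.04° + 180° = 139.76°.
Angle from antisolar point = 180° − D = 40.24°.

40.2°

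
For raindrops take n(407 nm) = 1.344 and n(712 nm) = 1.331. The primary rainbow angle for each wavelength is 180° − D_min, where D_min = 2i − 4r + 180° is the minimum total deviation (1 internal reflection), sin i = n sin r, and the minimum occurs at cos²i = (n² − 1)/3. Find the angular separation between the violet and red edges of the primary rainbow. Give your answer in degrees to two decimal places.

At 407 nm (n = 1.344): cos²i = 0.26878 → i = 58.772°, r = 39.512°, D_min = 139.495°, rainbow angle = 40.505°.
At 712 nm (n = 1.331): cos²i = 0.25719 → i = 59.527°, r = 40.356°, D_min = 137.630°, rainbow angle = 42.370°.
Angular width = |40.505° − 42.370°| = 1.865°.

1.86°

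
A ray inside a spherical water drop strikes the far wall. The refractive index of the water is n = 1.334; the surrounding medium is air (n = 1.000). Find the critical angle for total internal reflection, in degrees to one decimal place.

sin θ_c = n_air / n = 1.000 / 1.334 = 0.7496.
θ_c = arcsin(0.7496) = 48.56°.

48.6°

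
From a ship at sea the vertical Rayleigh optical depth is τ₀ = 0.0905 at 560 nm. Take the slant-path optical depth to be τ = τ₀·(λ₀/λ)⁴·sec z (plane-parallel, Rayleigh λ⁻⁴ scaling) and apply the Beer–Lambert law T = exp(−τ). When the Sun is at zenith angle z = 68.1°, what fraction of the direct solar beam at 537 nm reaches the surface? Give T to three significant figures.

0.751

sec 68.1° = 2.6811.
τ = 0.0905 × (560/537)⁴ × 2.6811 = 0.0905 × 1.1826 × 2.6811 = 0.2870.
T = exp(−0.2870) = 0.7505.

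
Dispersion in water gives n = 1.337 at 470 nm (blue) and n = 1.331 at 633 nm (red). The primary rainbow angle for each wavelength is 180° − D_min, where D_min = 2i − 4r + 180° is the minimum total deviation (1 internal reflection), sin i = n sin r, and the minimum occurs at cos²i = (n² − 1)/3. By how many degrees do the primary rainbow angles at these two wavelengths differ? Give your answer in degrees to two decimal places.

0.87°

At 470 nm (n = 1.337): cos²i = 0.26252 → i = 59.178°, r = 39.964°, D_min = 138.500°, rainbow angle = 41.500°.
At 633 nm (n = 1.331): cos²i = 0.25719 → i = 59.527°, r = 40.356°, D_min = 137.630°, rainbow angle = 42.370°.
Angular width = |41.500° − 42.370°| = 0.870°.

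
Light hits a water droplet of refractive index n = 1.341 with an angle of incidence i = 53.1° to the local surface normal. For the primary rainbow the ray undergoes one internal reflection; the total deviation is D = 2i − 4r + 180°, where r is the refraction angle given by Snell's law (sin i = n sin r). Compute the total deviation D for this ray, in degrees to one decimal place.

sin r = sin 53.1° / 1.341 = 0.7997/1.341 = 0.5963; r = 36.61°.
D = 2·53.1° − 4·36.61° + 180° = 106.20° − 146.43° + 180° = 139.77°.

139.8°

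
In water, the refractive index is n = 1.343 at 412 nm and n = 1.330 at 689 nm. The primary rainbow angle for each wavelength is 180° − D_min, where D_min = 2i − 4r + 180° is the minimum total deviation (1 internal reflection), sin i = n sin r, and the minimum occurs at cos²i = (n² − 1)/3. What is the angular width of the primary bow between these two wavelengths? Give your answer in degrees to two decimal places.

At 412 nm (n = 1.343): cos²i = 0.26788 → i = 58.830°, r = 39.577°, D_min = 139.354°, rainbow angle = 40.646°.
At 689 nm (n = 1.330): cos²i = 0.25630 → i = 59.585°, r = 40.422°, D_min = 137.484°, rainbow angle = 42.516°.
Angular width = |40.646° − 42.516°| = 1.871°.

1.87°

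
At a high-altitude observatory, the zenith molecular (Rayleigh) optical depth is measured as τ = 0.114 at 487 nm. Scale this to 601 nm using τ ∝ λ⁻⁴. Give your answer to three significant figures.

0.0491

τ(601 nm) = τ(487 nm) × (487/601)⁴ = 0.114 × (0.8103)⁴ = 0.114 × 0.4311 = 0.0491.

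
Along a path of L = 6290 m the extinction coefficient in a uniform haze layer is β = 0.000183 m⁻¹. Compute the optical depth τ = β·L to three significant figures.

τ = β·L = 0.000183 × 6290 = 1.1511.

1.15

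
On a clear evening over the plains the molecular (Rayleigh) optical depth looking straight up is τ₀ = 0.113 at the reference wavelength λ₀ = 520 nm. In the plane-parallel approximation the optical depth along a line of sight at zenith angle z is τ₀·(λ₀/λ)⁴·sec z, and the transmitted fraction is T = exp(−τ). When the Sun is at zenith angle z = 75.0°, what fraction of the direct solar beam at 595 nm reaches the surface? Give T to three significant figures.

0.775

sec 75.0° = 3.8637.
τ = 0.113 × (520/595)⁴ × 3.8637 = 0.113 × 0.5834 × 3.8637 = 0.2547.
T = exp(−0.2547) = 0.7751.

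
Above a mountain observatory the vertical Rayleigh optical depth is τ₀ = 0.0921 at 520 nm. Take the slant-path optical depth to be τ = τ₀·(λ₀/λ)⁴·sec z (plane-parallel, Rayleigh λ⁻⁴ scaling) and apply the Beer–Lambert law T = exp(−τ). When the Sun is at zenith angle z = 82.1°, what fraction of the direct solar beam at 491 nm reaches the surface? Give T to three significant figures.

0.430

sec 82.1° = 7.2757.
τ = 0.0921 × (520/491)⁴ × 7.2757 = 0.0921 × 1.2580 × 7.2757 = 0.8430.
T = exp(−0.8430) = 0.4304.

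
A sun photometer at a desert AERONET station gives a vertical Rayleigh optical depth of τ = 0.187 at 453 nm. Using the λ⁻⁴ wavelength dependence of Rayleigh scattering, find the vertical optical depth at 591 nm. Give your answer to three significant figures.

τ(591 nm) = τ(453 nm) × (453/591)⁴ = 0.187 × (0.7665)⁴ = 0.187 × 0.3452 = 0.0645.

0.0645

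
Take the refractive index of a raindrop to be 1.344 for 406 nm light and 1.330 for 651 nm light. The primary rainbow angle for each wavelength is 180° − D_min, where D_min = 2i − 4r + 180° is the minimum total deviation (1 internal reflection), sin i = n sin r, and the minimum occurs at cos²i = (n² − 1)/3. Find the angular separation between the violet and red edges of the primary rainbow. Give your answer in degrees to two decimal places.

At 406 nm (n = 1.344): cos²i = 0.26878 → i = 58.772°, r = 39.512°, D_min = 139.495°, rainbow angle = 40.505°.
At 651 nm (n = 1.330): cos²i = 0.25630 → i = 59.585°, r = 40.422°, D_min = 137.484°, rainbow angle = 42.516°.
Angular width = |40.505° − 42.516°| = 2.011°.

2.01°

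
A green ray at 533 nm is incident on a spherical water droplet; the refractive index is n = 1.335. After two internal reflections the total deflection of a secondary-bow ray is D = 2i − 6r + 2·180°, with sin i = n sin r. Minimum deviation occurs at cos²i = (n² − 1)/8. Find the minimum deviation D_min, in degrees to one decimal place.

231.4°

cos²i = (1.78222 − 1)/8 = 0.09778; i = arccos(0.31269) = 71.778°.
sin r = sin 71.778°/1.335 = 0.71150; r = 45.357°.
D_min = 2·71.778° − 6·45.357° + 360° = 231.414°.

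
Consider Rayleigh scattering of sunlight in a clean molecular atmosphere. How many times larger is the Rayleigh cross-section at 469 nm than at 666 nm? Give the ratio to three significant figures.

4.07

Rayleigh scattering ∝ λ⁻⁴, so the ratio of coefficients is the inverse fourth power of the wavelength ratio.
σ(469)/σ(666) = (666/469)⁴ = (1.4200)⁴ = 4.066.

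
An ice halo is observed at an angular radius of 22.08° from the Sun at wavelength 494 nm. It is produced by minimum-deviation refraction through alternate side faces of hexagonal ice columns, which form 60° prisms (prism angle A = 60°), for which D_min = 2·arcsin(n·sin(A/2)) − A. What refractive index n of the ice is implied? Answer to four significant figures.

Rearranging: n = sin((D_min + A)/2) / sin(A/2).
(D_min + A)/2 = (22.08° + 60°)/2 = 41.040°.
n = sin 41.040° / sin 30° = 0.6566 / 0.5000 = 1.3132.

1.313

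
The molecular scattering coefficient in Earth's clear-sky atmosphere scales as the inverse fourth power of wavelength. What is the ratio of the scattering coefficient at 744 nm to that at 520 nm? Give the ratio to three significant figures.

0.239

Rayleigh scattering ∝ λ⁻⁴, so the ratio of coefficients is the inverse fourth power of the wavelength ratio.
σ(744)/σ(520) = (520/744)⁴ = (0.6989)⁴ = 0.2386.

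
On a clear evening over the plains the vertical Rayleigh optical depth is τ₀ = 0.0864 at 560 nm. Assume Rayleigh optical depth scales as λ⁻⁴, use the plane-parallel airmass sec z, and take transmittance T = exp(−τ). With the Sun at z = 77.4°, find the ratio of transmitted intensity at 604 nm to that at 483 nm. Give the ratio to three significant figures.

1.53

Airmass: sec 77.4° = 4.5841.
τ(604 nm) = 0.0864 × (560/604)⁴ × 4.5841 = 0.0864 × 0.7389 × 4.5841 = 0.2927.
τ(483 nm) = 0.0864 × (560/483)⁴ × 4.5841 = 0.0864 × 1.8070 × 4.5841 = 0.7157.
T(604)/T(483) = exp(τ_B − τ_A) = exp(0.4230) = 1.5266.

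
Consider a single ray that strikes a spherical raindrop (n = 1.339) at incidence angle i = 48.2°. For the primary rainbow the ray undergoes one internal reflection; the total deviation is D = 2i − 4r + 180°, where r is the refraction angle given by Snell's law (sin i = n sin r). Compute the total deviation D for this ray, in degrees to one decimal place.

141.1°

sin r = sin 48.2° / 1.339 = 0.7455/1.339 = 0.5567; r = 33.83°.
D = 2·48.2° − 4·33.83° + 180° = 96.40° − 135.32° + 180° = 141.08°.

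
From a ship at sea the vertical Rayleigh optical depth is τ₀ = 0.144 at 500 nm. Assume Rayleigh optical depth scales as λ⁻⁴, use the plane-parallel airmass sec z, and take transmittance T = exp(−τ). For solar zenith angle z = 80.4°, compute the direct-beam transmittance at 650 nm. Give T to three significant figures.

0.739

sec 80.4° = 5.9963.
τ = 0.144 × (500/650)⁴ × 5.9963 = 0.144 × 0.3501 × 5.9963 = 0.3023.
T = exp(−0.3023) = 0.7391.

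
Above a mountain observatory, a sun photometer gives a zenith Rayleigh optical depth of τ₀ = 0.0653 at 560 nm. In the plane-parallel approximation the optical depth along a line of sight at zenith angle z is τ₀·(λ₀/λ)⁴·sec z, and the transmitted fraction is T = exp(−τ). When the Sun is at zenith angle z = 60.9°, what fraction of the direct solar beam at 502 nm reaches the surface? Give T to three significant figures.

0.812

sec 60.9° = 2.0562.
τ = 0.0653 × (560/502)⁴ × 2.0562 = 0.0653 × 1.5486 × 2.0562 = 0.2079.
T = exp(−0.2079) = 0.8123.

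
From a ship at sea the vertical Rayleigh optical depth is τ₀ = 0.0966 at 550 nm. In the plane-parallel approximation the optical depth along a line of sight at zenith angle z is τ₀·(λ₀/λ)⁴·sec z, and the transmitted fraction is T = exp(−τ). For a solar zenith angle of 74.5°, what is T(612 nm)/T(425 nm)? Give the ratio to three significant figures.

2.18

Airmass: sec 74.5° = 3.7420.
τ(612 nm) = 0.0966 × (550/612)⁴ × 3.7420 = 0.0966 × 0.6523 × 3.7420 = 0.2358.
τ(425 nm) = 0.0966 × (550/425)⁴ × 3.7420 = 0.0966 × 2.8048 × 3.7420 = 1.0138.
T(612)/T(425) = exp(τ_B − τ_A) = exp(0.7781) = 2.1772.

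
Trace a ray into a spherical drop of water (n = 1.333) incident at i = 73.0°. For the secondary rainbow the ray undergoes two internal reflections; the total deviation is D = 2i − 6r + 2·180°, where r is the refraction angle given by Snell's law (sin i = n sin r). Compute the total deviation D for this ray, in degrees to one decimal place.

sin r = sin 73.0° / 1.333 = 0.9563/1.333 = 0.7174; r = 45.84°.
D = 2·73.0° − 6·45.84° + 2·180° = 146.00° − 275.05° + 360° = 230.95°.

231.0°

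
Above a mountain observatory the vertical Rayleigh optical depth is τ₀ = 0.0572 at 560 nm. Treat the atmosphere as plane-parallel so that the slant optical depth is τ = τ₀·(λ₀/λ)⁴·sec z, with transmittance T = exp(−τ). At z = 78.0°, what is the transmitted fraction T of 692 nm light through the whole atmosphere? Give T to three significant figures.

sec 78.0° = 4.8097.
τ = 0.0572 × (560/692)⁴ × 4.8097 = 0.0572 × 0.4289 × 4.8097 = 0.1180.
T = exp(−0.1180) = 0.8887.

0.889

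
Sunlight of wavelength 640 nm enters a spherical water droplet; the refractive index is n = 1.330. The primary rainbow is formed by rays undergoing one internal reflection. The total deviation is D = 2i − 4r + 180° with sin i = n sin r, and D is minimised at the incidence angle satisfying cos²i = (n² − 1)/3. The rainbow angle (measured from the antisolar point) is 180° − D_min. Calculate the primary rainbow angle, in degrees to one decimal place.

42.5°

cos²i = (1.76890 − 1)/3 = 0.25630; i = arccos(0.50626) = 59.585°.
sin r = sin 59.585°/1.330 = 0.64841; r = 40.422°.
D_min = 2·59.585° − 4·40.422° + 180° = 137.484°.
Rainbow angle = 180° − D_min = 42.516°.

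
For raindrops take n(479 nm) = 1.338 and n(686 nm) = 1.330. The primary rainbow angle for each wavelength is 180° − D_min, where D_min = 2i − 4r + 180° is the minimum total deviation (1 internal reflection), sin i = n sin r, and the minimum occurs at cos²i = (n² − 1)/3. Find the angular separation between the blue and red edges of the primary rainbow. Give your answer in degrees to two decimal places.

1.16°

At 479 nm (n = 1.338): cos²i = 0.26341 → i = 59.120°, r = 39.899°, D_min = 138.643°, rainbow angle = 41.357°.
At 686 nm (n = 1.330): cos²i = 0.25630 → i = 59.585°, r = 40.422°, D_min = 137.484°, rainbow angle = 42.516°.
Angular width = |41.357° − 42.516°| = 1.160°.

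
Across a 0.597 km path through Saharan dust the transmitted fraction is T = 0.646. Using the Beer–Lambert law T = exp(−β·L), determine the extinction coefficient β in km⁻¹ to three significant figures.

0.732 km⁻¹

Beer–Lambert: T = exp(−βL) ⇒ β = −ln(T)/L = −ln(0.646)/0.597 = 0.4370/0.597 = 0.7319 km⁻¹.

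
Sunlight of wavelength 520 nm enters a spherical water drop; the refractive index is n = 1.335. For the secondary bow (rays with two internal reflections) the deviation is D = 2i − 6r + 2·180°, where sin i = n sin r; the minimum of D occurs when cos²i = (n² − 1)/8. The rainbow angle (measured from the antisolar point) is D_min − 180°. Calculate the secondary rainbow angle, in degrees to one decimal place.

51.4°

cos²i = (1.78222 − 1)/8 = 0.09778; i = arccos(0.31269) = 71.778°.
sin r = sin 71.778°/1.335 = 0.71150; r = 45.357°.
D_min = 2·71.778° − 6·45.357° + 360° = 231.414°.
Rainbow angle = D_min − 180° = 51.414°.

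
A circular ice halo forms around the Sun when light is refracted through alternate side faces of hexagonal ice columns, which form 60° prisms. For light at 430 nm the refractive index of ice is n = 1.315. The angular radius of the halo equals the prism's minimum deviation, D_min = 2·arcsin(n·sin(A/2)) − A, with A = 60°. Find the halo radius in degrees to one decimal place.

22.2°

n·sin(A/2) = 1.315 × sin 30° = 1.315 × 0.5000 = 0.6575.
D_min = 2·arcsin(0.6575) − 60° = 2 × 41.109° − 60° = 22.219°.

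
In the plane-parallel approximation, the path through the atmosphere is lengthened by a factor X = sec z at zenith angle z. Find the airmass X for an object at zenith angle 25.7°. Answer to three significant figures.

X = sec z = 1/cos 25.7° = 1/0.9011 = 1.1098.

1.11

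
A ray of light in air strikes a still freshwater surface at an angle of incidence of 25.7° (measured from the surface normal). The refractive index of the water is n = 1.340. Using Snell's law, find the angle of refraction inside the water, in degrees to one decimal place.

Snell: sin θ_r = sin θ_i / n = sin 25.7° / 1.340 = 0.4337 / 1.340 = 0.3236.
θ_r = arcsin(0.3236) = 18.88°.

18.9°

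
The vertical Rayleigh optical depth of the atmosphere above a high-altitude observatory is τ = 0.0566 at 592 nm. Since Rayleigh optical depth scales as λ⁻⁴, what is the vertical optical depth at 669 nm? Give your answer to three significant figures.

0.0347

τ(669 nm) = τ(592 nm) × (592/669)⁴ = 0.0566 × (0.8849)⁴ = 0.0566 × 0.6132 = 0.0347.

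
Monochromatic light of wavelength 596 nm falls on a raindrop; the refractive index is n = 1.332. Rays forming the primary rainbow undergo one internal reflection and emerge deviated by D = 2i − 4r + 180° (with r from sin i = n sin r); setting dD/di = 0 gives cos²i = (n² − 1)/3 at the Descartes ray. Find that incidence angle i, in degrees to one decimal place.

cos²i = (1.332² − 1)/3 = (1.77422 − 1)/3 = 0.25807.
cos i = 0.50801, so i = 59.469°.

59.5°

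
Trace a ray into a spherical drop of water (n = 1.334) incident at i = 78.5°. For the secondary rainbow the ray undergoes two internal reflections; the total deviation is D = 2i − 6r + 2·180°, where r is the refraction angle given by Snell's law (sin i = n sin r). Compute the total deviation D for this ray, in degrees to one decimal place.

233.4°

sin r = sin 78.5° / 1.334 = 0.9799/1.334 = 0.7346; r = 47.27°.
D = 2·78.5° − 6·47.27° + 2·180° = 157.00° − 283.63° + 360° = 233.37°.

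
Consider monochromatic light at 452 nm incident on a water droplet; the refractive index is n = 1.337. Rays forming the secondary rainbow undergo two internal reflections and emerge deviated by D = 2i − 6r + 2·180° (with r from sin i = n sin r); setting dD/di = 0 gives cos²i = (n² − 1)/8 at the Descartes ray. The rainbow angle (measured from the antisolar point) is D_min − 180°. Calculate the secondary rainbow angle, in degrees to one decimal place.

51.9°

cos²i = (1.78757 − 1)/8 = 0.09845; i = arccos(0.31376) = 71.714°.
sin r = sin 71.714°/1.337 = 0.71017; r = 45.249°.
D_min = 2·71.714° − 6·45.249° + 360° = 231.934°.
Rainbow angle = D_min − 180° = 51.934°.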